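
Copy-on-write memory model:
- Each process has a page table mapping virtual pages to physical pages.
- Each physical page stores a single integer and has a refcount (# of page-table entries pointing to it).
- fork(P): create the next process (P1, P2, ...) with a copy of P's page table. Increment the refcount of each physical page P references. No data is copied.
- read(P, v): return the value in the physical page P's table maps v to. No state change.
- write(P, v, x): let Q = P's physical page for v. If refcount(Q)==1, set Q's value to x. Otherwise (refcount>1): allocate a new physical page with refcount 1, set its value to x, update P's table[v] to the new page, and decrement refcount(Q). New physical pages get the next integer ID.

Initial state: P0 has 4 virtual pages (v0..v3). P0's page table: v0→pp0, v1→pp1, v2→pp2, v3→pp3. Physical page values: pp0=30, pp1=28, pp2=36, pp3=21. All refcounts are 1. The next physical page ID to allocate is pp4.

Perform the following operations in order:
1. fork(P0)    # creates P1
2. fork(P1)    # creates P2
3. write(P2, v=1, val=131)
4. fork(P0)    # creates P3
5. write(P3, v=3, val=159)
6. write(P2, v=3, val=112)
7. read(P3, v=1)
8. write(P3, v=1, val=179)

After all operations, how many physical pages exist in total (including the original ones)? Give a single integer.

Answer: 8

Derivation:
Op 1: fork(P0) -> P1. 4 ppages; refcounts: pp0:2 pp1:2 pp2:2 pp3:2
Op 2: fork(P1) -> P2. 4 ppages; refcounts: pp0:3 pp1:3 pp2:3 pp3:3
Op 3: write(P2, v1, 131). refcount(pp1)=3>1 -> COPY to pp4. 5 ppages; refcounts: pp0:3 pp1:2 pp2:3 pp3:3 pp4:1
Op 4: fork(P0) -> P3. 5 ppages; refcounts: pp0:4 pp1:3 pp2:4 pp3:4 pp4:1
Op 5: write(P3, v3, 159). refcount(pp3)=4>1 -> COPY to pp5. 6 ppages; refcounts: pp0:4 pp1:3 pp2:4 pp3:3 pp4:1 pp5:1
Op 6: write(P2, v3, 112). refcount(pp3)=3>1 -> COPY to pp6. 7 ppages; refcounts: pp0:4 pp1:3 pp2:4 pp3:2 pp4:1 pp5:1 pp6:1
Op 7: read(P3, v1) -> 28. No state change.
Op 8: write(P3, v1, 179). refcount(pp1)=3>1 -> COPY to pp7. 8 ppages; refcounts: pp0:4 pp1:2 pp2:4 pp3:2 pp4:1 pp5:1 pp6:1 pp7:1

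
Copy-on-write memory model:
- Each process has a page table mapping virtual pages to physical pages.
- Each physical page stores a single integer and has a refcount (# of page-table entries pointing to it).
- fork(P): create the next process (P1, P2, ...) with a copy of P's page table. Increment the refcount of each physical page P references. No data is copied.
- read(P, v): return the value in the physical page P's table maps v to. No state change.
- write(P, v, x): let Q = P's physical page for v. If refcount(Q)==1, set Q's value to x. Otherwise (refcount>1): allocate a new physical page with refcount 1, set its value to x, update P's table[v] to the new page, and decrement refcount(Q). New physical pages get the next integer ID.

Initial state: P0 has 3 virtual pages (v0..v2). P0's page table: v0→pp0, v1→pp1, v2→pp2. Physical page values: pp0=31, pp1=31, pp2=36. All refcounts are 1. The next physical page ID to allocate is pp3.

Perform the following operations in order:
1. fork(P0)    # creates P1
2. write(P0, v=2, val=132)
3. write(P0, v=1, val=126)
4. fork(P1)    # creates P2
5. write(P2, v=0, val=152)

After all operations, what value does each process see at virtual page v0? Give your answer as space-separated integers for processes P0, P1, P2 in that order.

Op 1: fork(P0) -> P1. 3 ppages; refcounts: pp0:2 pp1:2 pp2:2
Op 2: write(P0, v2, 132). refcount(pp2)=2>1 -> COPY to pp3. 4 ppages; refcounts: pp0:2 pp1:2 pp2:1 pp3:1
Op 3: write(P0, v1, 126). refcount(pp1)=2>1 -> COPY to pp4. 5 ppages; refcounts: pp0:2 pp1:1 pp2:1 pp3:1 pp4:1
Op 4: fork(P1) -> P2. 5 ppages; refcounts: pp0:3 pp1:2 pp2:2 pp3:1 pp4:1
Op 5: write(P2, v0, 152). refcount(pp0)=3>1 -> COPY to pp5. 6 ppages; refcounts: pp0:2 pp1:2 pp2:2 pp3:1 pp4:1 pp5:1
P0: v0 -> pp0 = 31
P1: v0 -> pp0 = 31
P2: v0 -> pp5 = 152

Answer: 31 31 152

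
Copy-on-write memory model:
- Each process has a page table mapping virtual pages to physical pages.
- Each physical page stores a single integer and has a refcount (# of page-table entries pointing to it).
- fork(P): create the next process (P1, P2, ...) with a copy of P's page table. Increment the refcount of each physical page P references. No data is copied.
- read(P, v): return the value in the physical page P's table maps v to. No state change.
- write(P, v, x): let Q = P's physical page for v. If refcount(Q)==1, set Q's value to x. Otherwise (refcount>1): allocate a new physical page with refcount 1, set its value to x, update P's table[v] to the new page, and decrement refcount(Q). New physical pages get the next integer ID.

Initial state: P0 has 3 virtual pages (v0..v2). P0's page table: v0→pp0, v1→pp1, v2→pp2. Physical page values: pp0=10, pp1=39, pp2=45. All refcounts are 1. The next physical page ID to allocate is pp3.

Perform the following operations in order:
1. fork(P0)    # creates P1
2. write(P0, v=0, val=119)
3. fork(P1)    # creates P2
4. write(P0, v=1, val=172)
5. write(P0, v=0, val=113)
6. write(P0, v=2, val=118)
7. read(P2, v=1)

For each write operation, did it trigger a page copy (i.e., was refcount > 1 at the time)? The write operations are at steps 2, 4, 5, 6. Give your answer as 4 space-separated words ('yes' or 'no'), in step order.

Op 1: fork(P0) -> P1. 3 ppages; refcounts: pp0:2 pp1:2 pp2:2
Op 2: write(P0, v0, 119). refcount(pp0)=2>1 -> COPY to pp3. 4 ppages; refcounts: pp0:1 pp1:2 pp2:2 pp3:1
Op 3: fork(P1) -> P2. 4 ppages; refcounts: pp0:2 pp1:3 pp2:3 pp3:1
Op 4: write(P0, v1, 172). refcount(pp1)=3>1 -> COPY to pp4. 5 ppages; refcounts: pp0:2 pp1:2 pp2:3 pp3:1 pp4:1
Op 5: write(P0, v0, 113). refcount(pp3)=1 -> write in place. 5 ppages; refcounts: pp0:2 pp1:2 pp2:3 pp3:1 pp4:1
Op 6: write(P0, v2, 118). refcount(pp2)=3>1 -> COPY to pp5. 6 ppages; refcounts: pp0:2 pp1:2 pp2:2 pp3:1 pp4:1 pp5:1
Op 7: read(P2, v1) -> 39. No state change.

yes yes no yes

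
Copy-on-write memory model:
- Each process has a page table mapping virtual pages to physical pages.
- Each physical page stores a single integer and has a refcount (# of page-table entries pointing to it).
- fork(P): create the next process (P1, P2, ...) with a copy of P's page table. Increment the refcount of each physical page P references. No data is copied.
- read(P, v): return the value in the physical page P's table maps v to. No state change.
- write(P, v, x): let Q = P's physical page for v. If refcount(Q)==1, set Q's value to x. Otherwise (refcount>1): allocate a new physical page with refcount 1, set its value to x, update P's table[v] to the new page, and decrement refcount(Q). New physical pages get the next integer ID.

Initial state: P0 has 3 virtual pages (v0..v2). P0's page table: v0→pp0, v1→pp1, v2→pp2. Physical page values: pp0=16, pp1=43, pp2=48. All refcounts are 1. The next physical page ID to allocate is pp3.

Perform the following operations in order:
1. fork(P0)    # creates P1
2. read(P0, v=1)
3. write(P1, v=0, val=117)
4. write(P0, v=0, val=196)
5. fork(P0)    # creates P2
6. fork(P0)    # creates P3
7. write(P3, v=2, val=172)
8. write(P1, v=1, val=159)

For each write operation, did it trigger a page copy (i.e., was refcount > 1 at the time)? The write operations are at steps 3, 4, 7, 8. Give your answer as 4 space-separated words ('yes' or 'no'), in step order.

Op 1: fork(P0) -> P1. 3 ppages; refcounts: pp0:2 pp1:2 pp2:2
Op 2: read(P0, v1) -> 43. No state change.
Op 3: write(P1, v0, 117). refcount(pp0)=2>1 -> COPY to pp3. 4 ppages; refcounts: pp0:1 pp1:2 pp2:2 pp3:1
Op 4: write(P0, v0, 196). refcount(pp0)=1 -> write in place. 4 ppages; refcounts: pp0:1 pp1:2 pp2:2 pp3:1
Op 5: fork(P0) -> P2. 4 ppages; refcounts: pp0:2 pp1:3 pp2:3 pp3:1
Op 6: fork(P0) -> P3. 4 ppages; refcounts: pp0:3 pp1:4 pp2:4 pp3:1
Op 7: write(P3, v2, 172). refcount(pp2)=4>1 -> COPY to pp4. 5 ppages; refcounts: pp0:3 pp1:4 pp2:3 pp3:1 pp4:1
Op 8: write(P1, v1, 159). refcount(pp1)=4>1 -> COPY to pp5. 6 ppages; refcounts: pp0:3 pp1:3 pp2:3 pp3:1 pp4:1 pp5:1

yes no yes yes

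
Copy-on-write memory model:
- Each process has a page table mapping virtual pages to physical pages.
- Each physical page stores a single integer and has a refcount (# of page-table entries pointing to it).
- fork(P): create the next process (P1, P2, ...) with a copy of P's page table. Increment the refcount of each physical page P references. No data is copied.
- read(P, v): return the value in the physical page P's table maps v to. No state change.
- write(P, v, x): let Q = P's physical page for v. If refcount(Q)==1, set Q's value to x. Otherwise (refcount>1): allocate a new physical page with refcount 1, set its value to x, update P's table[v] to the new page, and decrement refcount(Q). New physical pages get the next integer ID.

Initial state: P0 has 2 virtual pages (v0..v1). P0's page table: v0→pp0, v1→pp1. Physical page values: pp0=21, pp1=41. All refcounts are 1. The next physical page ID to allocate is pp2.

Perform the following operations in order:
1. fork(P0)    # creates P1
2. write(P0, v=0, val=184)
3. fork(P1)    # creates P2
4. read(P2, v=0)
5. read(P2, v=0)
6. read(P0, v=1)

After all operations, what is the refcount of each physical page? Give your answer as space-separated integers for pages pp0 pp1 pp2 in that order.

Answer: 2 3 1

Derivation:
Op 1: fork(P0) -> P1. 2 ppages; refcounts: pp0:2 pp1:2
Op 2: write(P0, v0, 184). refcount(pp0)=2>1 -> COPY to pp2. 3 ppages; refcounts: pp0:1 pp1:2 pp2:1
Op 3: fork(P1) -> P2. 3 ppages; refcounts: pp0:2 pp1:3 pp2:1
Op 4: read(P2, v0) -> 21. No state change.
Op 5: read(P2, v0) -> 21. No state change.
Op 6: read(P0, v1) -> 41. No state change.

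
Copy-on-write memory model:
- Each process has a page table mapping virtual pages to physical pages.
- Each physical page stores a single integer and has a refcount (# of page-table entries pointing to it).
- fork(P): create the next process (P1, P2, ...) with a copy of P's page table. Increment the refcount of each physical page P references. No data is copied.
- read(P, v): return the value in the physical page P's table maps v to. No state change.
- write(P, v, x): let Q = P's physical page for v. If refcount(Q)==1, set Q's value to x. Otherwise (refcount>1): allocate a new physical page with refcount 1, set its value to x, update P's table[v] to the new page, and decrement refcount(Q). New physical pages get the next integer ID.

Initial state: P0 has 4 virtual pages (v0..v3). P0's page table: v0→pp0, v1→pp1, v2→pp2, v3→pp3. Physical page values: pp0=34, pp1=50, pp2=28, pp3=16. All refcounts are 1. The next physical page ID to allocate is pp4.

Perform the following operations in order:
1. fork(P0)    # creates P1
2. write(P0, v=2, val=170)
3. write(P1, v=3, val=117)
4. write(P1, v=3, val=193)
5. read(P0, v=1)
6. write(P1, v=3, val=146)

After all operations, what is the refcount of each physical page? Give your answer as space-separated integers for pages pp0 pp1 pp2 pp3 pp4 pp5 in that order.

Op 1: fork(P0) -> P1. 4 ppages; refcounts: pp0:2 pp1:2 pp2:2 pp3:2
Op 2: write(P0, v2, 170). refcount(pp2)=2>1 -> COPY to pp4. 5 ppages; refcounts: pp0:2 pp1:2 pp2:1 pp3:2 pp4:1
Op 3: write(P1, v3, 117). refcount(pp3)=2>1 -> COPY to pp5. 6 ppages; refcounts: pp0:2 pp1:2 pp2:1 pp3:1 pp4:1 pp5:1
Op 4: write(P1, v3, 193). refcount(pp5)=1 -> write in place. 6 ppages; refcounts: pp0:2 pp1:2 pp2:1 pp3:1 pp4:1 pp5:1
Op 5: read(P0, v1) -> 50. No state change.
Op 6: write(P1, v3, 146). refcount(pp5)=1 -> write in place. 6 ppages; refcounts: pp0:2 pp1:2 pp2:1 pp3:1 pp4:1 pp5:1

Answer: 2 2 1 1 1 1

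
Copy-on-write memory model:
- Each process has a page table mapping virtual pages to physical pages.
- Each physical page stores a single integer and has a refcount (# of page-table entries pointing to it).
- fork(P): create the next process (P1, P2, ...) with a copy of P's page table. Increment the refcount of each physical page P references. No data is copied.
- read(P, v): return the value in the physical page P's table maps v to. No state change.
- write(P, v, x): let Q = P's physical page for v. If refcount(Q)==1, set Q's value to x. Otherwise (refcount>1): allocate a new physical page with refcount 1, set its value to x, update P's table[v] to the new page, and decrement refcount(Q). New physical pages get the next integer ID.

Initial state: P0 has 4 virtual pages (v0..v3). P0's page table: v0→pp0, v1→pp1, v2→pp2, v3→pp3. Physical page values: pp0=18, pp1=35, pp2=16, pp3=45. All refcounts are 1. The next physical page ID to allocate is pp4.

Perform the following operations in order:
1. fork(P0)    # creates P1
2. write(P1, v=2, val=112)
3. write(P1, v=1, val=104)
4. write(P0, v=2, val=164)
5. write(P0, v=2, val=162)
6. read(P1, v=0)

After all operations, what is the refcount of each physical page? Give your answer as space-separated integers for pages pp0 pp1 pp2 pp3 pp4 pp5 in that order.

Answer: 2 1 1 2 1 1

Derivation:
Op 1: fork(P0) -> P1. 4 ppages; refcounts: pp0:2 pp1:2 pp2:2 pp3:2
Op 2: write(P1, v2, 112). refcount(pp2)=2>1 -> COPY to pp4. 5 ppages; refcounts: pp0:2 pp1:2 pp2:1 pp3:2 pp4:1
Op 3: write(P1, v1, 104). refcount(pp1)=2>1 -> COPY to pp5. 6 ppages; refcounts: pp0:2 pp1:1 pp2:1 pp3:2 pp4:1 pp5:1
Op 4: write(P0, v2, 164). refcount(pp2)=1 -> write in place. 6 ppages; refcounts: pp0:2 pp1:1 pp2:1 pp3:2 pp4:1 pp5:1
Op 5: write(P0, v2, 162). refcount(pp2)=1 -> write in place. 6 ppages; refcounts: pp0:2 pp1:1 pp2:1 pp3:2 pp4:1 pp5:1
Op 6: read(P1, v0) -> 18. No state change.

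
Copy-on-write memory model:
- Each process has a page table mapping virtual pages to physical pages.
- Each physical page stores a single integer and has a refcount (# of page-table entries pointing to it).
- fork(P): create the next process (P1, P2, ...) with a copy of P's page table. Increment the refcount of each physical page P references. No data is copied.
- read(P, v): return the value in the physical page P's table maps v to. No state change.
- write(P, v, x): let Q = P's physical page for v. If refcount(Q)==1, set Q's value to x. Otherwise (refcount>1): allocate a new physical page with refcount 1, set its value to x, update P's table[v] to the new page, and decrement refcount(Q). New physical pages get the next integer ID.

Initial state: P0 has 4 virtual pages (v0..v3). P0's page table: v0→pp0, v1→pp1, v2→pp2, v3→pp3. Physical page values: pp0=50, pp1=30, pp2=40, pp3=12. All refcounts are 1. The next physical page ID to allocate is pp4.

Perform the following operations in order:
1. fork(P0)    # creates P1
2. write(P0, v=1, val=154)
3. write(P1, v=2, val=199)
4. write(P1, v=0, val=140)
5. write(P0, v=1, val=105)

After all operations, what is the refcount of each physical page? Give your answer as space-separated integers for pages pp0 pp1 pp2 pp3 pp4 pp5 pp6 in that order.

Op 1: fork(P0) -> P1. 4 ppages; refcounts: pp0:2 pp1:2 pp2:2 pp3:2
Op 2: write(P0, v1, 154). refcount(pp1)=2>1 -> COPY to pp4. 5 ppages; refcounts: pp0:2 pp1:1 pp2:2 pp3:2 pp4:1
Op 3: write(P1, v2, 199). refcount(pp2)=2>1 -> COPY to pp5. 6 ppages; refcounts: pp0:2 pp1:1 pp2:1 pp3:2 pp4:1 pp5:1
Op 4: write(P1, v0, 140). refcount(pp0)=2>1 -> COPY to pp6. 7 ppages; refcounts: pp0:1 pp1:1 pp2:1 pp3:2 pp4:1 pp5:1 pp6:1
Op 5: write(P0, v1, 105). refcount(pp4)=1 -> write in place. 7 ppages; refcounts: pp0:1 pp1:1 pp2:1 pp3:2 pp4:1 pp5:1 pp6:1

Answer: 1 1 1 2 1 1 1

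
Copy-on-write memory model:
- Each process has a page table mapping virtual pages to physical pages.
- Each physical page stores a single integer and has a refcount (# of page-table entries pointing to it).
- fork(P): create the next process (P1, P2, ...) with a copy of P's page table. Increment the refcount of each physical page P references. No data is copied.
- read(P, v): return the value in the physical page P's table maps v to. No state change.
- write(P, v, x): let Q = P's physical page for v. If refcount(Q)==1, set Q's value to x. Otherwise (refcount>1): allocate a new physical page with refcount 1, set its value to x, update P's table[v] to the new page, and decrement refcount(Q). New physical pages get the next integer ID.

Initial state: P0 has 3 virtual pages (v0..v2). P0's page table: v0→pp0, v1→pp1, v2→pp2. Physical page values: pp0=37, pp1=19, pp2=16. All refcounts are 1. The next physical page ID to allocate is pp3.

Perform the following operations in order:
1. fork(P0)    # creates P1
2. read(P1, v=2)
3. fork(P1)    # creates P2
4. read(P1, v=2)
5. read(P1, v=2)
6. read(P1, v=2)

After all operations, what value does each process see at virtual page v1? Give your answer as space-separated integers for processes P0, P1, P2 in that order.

Op 1: fork(P0) -> P1. 3 ppages; refcounts: pp0:2 pp1:2 pp2:2
Op 2: read(P1, v2) -> 16. No state change.
Op 3: fork(P1) -> P2. 3 ppages; refcounts: pp0:3 pp1:3 pp2:3
Op 4: read(P1, v2) -> 16. No state change.
Op 5: read(P1, v2) -> 16. No state change.
Op 6: read(P1, v2) -> 16. No state change.
P0: v1 -> pp1 = 19
P1: v1 -> pp1 = 19
P2: v1 -> pp1 = 19

Answer: 19 19 19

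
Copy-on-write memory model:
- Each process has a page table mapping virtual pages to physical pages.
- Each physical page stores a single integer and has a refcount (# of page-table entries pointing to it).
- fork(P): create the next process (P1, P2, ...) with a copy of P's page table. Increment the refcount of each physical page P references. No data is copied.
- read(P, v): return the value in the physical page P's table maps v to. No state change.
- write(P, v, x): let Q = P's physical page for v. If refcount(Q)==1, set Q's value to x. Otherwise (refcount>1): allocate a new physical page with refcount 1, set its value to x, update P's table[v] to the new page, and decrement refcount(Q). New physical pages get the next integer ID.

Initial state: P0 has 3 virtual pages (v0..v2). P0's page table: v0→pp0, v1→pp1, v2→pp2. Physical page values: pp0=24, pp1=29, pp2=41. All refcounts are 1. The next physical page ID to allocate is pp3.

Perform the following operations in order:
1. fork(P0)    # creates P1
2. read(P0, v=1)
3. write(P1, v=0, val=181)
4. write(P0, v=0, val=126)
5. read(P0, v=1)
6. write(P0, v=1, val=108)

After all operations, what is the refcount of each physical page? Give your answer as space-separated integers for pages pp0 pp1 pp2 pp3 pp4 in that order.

Op 1: fork(P0) -> P1. 3 ppages; refcounts: pp0:2 pp1:2 pp2:2
Op 2: read(P0, v1) -> 29. No state change.
Op 3: write(P1, v0, 181). refcount(pp0)=2>1 -> COPY to pp3. 4 ppages; refcounts: pp0:1 pp1:2 pp2:2 pp3:1
Op 4: write(P0, v0, 126). refcount(pp0)=1 -> write in place. 4 ppages; refcounts: pp0:1 pp1:2 pp2:2 pp3:1
Op 5: read(P0, v1) -> 29. No state change.
Op 6: write(P0, v1, 108). refcount(pp1)=2>1 -> COPY to pp4. 5 ppages; refcounts: pp0:1 pp1:1 pp2:2 pp3:1 pp4:1

Answer: 1 1 2 1 1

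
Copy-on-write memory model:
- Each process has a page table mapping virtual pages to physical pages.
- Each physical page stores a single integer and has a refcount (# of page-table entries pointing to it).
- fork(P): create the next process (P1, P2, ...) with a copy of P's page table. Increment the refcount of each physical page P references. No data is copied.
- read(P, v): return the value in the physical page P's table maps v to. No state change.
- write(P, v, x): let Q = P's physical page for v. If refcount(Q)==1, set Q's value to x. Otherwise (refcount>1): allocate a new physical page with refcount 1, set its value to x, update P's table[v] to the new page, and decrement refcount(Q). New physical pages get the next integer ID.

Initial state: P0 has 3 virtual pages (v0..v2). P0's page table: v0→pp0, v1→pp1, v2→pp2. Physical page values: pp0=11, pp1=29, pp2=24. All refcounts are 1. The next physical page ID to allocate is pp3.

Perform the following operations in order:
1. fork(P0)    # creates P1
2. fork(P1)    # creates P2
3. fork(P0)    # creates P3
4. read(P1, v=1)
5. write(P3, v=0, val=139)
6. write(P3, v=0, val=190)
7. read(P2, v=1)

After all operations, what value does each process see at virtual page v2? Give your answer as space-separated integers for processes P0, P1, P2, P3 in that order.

Answer: 24 24 24 24

Derivation:
Op 1: fork(P0) -> P1. 3 ppages; refcounts: pp0:2 pp1:2 pp2:2
Op 2: fork(P1) -> P2. 3 ppages; refcounts: pp0:3 pp1:3 pp2:3
Op 3: fork(P0) -> P3. 3 ppages; refcounts: pp0:4 pp1:4 pp2:4
Op 4: read(P1, v1) -> 29. No state change.
Op 5: write(P3, v0, 139). refcount(pp0)=4>1 -> COPY to pp3. 4 ppages; refcounts: pp0:3 pp1:4 pp2:4 pp3:1
Op 6: write(P3, v0, 190). refcount(pp3)=1 -> write in place. 4 ppages; refcounts: pp0:3 pp1:4 pp2:4 pp3:1
Op 7: read(P2, v1) -> 29. No state change.
P0: v2 -> pp2 = 24
P1: v2 -> pp2 = 24
P2: v2 -> pp2 = 24
P3: v2 -> pp2 = 24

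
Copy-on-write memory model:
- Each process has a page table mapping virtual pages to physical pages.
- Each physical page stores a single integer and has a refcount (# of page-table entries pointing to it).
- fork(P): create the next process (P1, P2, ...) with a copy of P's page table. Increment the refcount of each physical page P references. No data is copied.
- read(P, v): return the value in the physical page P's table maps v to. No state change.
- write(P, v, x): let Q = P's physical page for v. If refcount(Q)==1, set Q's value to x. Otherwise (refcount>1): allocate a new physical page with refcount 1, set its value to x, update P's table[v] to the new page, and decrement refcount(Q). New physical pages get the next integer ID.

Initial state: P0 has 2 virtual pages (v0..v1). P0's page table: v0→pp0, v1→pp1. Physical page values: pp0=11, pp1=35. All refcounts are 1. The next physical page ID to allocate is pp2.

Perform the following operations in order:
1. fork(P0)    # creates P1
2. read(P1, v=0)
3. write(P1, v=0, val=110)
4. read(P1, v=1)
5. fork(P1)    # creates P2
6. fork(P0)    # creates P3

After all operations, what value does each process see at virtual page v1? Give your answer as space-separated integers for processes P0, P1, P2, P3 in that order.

Op 1: fork(P0) -> P1. 2 ppages; refcounts: pp0:2 pp1:2
Op 2: read(P1, v0) -> 11. No state change.
Op 3: write(P1, v0, 110). refcount(pp0)=2>1 -> COPY to pp2. 3 ppages; refcounts: pp0:1 pp1:2 pp2:1
Op 4: read(P1, v1) -> 35. No state change.
Op 5: fork(P1) -> P2. 3 ppages; refcounts: pp0:1 pp1:3 pp2:2
Op 6: fork(P0) -> P3. 3 ppages; refcounts: pp0:2 pp1:4 pp2:2
P0: v1 -> pp1 = 35
P1: v1 -> pp1 = 35
P2: v1 -> pp1 = 35
P3: v1 -> pp1 = 35

Answer: 35 35 35 35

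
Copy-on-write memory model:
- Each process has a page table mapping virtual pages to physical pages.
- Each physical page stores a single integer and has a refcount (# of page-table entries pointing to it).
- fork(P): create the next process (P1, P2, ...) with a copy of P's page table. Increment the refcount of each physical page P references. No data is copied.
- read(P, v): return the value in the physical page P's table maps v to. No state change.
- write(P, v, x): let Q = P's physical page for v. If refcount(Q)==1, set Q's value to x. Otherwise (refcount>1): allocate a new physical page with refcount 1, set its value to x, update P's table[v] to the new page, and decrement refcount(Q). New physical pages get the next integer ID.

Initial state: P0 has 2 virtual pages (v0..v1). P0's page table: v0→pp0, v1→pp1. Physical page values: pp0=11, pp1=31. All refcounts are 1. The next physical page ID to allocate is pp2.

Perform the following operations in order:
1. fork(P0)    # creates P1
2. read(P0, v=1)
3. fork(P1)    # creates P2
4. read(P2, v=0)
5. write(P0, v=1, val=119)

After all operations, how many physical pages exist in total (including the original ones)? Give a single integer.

Op 1: fork(P0) -> P1. 2 ppages; refcounts: pp0:2 pp1:2
Op 2: read(P0, v1) -> 31. No state change.
Op 3: fork(P1) -> P2. 2 ppages; refcounts: pp0:3 pp1:3
Op 4: read(P2, v0) -> 11. No state change.
Op 5: write(P0, v1, 119). refcount(pp1)=3>1 -> COPY to pp2. 3 ppages; refcounts: pp0:3 pp1:2 pp2:1

Answer: 3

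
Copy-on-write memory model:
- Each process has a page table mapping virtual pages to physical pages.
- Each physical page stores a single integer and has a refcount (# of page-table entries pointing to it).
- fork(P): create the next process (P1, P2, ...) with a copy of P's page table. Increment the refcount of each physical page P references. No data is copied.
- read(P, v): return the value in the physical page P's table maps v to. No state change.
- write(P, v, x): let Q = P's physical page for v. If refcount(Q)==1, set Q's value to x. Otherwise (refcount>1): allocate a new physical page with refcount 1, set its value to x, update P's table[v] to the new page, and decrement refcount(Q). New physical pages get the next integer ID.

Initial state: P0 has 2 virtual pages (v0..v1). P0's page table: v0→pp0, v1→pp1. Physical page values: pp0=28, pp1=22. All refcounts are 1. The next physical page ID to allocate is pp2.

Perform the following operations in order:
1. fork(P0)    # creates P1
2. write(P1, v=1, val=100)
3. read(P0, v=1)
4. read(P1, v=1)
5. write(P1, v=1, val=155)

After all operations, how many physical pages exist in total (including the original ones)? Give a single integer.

Op 1: fork(P0) -> P1. 2 ppages; refcounts: pp0:2 pp1:2
Op 2: write(P1, v1, 100). refcount(pp1)=2>1 -> COPY to pp2. 3 ppages; refcounts: pp0:2 pp1:1 pp2:1
Op 3: read(P0, v1) -> 22. No state change.
Op 4: read(P1, v1) -> 100. No state change.
Op 5: write(P1, v1, 155). refcount(pp2)=1 -> write in place. 3 ppages; refcounts: pp0:2 pp1:1 pp2:1

Answer: 3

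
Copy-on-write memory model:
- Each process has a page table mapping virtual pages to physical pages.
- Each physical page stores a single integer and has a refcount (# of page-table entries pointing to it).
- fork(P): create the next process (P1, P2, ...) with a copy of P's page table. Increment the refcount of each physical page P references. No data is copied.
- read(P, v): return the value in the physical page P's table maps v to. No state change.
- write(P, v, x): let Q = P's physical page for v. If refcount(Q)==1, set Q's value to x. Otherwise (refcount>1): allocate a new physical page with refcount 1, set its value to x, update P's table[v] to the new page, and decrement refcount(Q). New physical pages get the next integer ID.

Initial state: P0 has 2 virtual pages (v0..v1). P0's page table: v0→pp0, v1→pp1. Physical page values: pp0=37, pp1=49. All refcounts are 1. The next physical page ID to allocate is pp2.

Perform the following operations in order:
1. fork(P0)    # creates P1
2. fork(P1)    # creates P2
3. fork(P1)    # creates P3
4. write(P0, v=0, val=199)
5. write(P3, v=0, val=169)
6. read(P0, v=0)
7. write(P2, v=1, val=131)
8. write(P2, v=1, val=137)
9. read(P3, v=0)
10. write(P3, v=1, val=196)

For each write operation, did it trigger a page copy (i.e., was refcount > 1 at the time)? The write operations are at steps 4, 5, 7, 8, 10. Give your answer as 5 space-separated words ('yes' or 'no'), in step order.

Op 1: fork(P0) -> P1. 2 ppages; refcounts: pp0:2 pp1:2
Op 2: fork(P1) -> P2. 2 ppages; refcounts: pp0:3 pp1:3
Op 3: fork(P1) -> P3. 2 ppages; refcounts: pp0:4 pp1:4
Op 4: write(P0, v0, 199). refcount(pp0)=4>1 -> COPY to pp2. 3 ppages; refcounts: pp0:3 pp1:4 pp2:1
Op 5: write(P3, v0, 169). refcount(pp0)=3>1 -> COPY to pp3. 4 ppages; refcounts: pp0:2 pp1:4 pp2:1 pp3:1
Op 6: read(P0, v0) -> 199. No state change.
Op 7: write(P2, v1, 131). refcount(pp1)=4>1 -> COPY to pp4. 5 ppages; refcounts: pp0:2 pp1:3 pp2:1 pp3:1 pp4:1
Op 8: write(P2, v1, 137). refcount(pp4)=1 -> write in place. 5 ppages; refcounts: pp0:2 pp1:3 pp2:1 pp3:1 pp4:1
Op 9: read(P3, v0) -> 169. No state change.
Op 10: write(P3, v1, 196). refcount(pp1)=3>1 -> COPY to pp5. 6 ppages; refcounts: pp0:2 pp1:2 pp2:1 pp3:1 pp4:1 pp5:1

yes yes yes no yes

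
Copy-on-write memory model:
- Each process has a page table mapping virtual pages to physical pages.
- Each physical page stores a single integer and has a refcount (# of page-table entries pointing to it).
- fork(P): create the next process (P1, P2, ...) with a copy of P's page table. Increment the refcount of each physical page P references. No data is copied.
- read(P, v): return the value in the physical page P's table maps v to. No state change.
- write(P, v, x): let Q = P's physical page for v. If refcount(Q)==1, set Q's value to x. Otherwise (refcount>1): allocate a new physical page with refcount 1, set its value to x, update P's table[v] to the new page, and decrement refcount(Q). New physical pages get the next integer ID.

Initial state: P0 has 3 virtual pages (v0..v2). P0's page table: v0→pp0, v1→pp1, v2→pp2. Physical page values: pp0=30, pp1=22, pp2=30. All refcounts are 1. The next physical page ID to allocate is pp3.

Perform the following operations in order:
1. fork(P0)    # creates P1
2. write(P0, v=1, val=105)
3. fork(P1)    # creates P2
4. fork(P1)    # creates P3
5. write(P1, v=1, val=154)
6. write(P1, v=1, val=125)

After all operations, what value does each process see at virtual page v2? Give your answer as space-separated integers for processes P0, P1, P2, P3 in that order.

Op 1: fork(P0) -> P1. 3 ppages; refcounts: pp0:2 pp1:2 pp2:2
Op 2: write(P0, v1, 105). refcount(pp1)=2>1 -> COPY to pp3. 4 ppages; refcounts: pp0:2 pp1:1 pp2:2 pp3:1
Op 3: fork(P1) -> P2. 4 ppages; refcounts: pp0:3 pp1:2 pp2:3 pp3:1
Op 4: fork(P1) -> P3. 4 ppages; refcounts: pp0:4 pp1:3 pp2:4 pp3:1
Op 5: write(P1, v1, 154). refcount(pp1)=3>1 -> COPY to pp4. 5 ppages; refcounts: pp0:4 pp1:2 pp2:4 pp3:1 pp4:1
Op 6: write(P1, v1, 125). refcount(pp4)=1 -> write in place. 5 ppages; refcounts: pp0:4 pp1:2 pp2:4 pp3:1 pp4:1
P0: v2 -> pp2 = 30
P1: v2 -> pp2 = 30
P2: v2 -> pp2 = 30
P3: v2 -> pp2 = 30

Answer: 30 30 30 30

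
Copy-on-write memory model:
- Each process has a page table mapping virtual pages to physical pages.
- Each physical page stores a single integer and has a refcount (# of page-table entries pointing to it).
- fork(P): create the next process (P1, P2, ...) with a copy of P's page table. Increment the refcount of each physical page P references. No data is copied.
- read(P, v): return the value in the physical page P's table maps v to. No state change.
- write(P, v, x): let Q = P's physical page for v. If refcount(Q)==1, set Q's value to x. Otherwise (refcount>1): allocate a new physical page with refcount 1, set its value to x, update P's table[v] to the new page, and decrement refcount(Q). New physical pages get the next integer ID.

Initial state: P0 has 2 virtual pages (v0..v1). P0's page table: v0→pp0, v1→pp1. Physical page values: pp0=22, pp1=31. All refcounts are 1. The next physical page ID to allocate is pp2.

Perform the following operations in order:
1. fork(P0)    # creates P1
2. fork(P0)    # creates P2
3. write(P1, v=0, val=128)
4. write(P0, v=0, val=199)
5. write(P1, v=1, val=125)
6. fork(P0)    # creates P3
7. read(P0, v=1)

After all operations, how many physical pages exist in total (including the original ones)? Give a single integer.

Answer: 5

Derivation:
Op 1: fork(P0) -> P1. 2 ppages; refcounts: pp0:2 pp1:2
Op 2: fork(P0) -> P2. 2 ppages; refcounts: pp0:3 pp1:3
Op 3: write(P1, v0, 128). refcount(pp0)=3>1 -> COPY to pp2. 3 ppages; refcounts: pp0:2 pp1:3 pp2:1
Op 4: write(P0, v0, 199). refcount(pp0)=2>1 -> COPY to pp3. 4 ppages; refcounts: pp0:1 pp1:3 pp2:1 pp3:1
Op 5: write(P1, v1, 125). refcount(pp1)=3>1 -> COPY to pp4. 5 ppages; refcounts: pp0:1 pp1:2 pp2:1 pp3:1 pp4:1
Op 6: fork(P0) -> P3. 5 ppages; refcounts: pp0:1 pp1:3 pp2:1 pp3:2 pp4:1
Op 7: read(P0, v1) -> 31. No state change.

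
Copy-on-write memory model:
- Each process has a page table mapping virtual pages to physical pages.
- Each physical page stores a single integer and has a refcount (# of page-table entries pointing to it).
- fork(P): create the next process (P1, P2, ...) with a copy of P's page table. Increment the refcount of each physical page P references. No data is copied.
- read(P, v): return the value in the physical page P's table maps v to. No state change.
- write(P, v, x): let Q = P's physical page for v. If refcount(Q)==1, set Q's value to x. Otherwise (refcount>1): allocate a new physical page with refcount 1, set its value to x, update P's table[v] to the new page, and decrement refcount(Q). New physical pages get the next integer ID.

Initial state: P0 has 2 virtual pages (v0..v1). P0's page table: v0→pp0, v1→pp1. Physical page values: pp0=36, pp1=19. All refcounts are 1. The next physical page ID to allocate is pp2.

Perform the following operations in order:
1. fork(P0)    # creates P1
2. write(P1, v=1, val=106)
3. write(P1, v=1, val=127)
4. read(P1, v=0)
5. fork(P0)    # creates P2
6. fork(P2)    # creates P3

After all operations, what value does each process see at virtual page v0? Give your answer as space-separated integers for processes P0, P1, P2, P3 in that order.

Op 1: fork(P0) -> P1. 2 ppages; refcounts: pp0:2 pp1:2
Op 2: write(P1, v1, 106). refcount(pp1)=2>1 -> COPY to pp2. 3 ppages; refcounts: pp0:2 pp1:1 pp2:1
Op 3: write(P1, v1, 127). refcount(pp2)=1 -> write in place. 3 ppages; refcounts: pp0:2 pp1:1 pp2:1
Op 4: read(P1, v0) -> 36. No state change.
Op 5: fork(P0) -> P2. 3 ppages; refcounts: pp0:3 pp1:2 pp2:1
Op 6: fork(P2) -> P3. 3 ppages; refcounts: pp0:4 pp1:3 pp2:1
P0: v0 -> pp0 = 36
P1: v0 -> pp0 = 36
P2: v0 -> pp0 = 36
P3: v0 -> pp0 = 36

Answer: 36 36 36 36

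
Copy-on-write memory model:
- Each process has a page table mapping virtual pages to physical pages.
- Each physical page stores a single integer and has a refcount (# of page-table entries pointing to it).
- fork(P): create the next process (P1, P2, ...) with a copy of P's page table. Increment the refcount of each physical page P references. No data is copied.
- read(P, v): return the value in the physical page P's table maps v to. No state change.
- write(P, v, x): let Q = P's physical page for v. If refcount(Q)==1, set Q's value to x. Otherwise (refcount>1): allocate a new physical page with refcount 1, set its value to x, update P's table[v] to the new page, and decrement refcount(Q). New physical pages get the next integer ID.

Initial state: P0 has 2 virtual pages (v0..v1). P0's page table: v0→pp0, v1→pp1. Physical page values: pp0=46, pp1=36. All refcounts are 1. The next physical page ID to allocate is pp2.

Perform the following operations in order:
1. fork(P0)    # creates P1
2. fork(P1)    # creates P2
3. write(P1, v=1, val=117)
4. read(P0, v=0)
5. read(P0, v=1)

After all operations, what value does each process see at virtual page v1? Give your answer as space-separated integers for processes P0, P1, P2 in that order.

Op 1: fork(P0) -> P1. 2 ppages; refcounts: pp0:2 pp1:2
Op 2: fork(P1) -> P2. 2 ppages; refcounts: pp0:3 pp1:3
Op 3: write(P1, v1, 117). refcount(pp1)=3>1 -> COPY to pp2. 3 ppages; refcounts: pp0:3 pp1:2 pp2:1
Op 4: read(P0, v0) -> 46. No state change.
Op 5: read(P0, v1) -> 36. No state change.
P0: v1 -> pp1 = 36
P1: v1 -> pp2 = 117
P2: v1 -> pp1 = 36

Answer: 36 117 36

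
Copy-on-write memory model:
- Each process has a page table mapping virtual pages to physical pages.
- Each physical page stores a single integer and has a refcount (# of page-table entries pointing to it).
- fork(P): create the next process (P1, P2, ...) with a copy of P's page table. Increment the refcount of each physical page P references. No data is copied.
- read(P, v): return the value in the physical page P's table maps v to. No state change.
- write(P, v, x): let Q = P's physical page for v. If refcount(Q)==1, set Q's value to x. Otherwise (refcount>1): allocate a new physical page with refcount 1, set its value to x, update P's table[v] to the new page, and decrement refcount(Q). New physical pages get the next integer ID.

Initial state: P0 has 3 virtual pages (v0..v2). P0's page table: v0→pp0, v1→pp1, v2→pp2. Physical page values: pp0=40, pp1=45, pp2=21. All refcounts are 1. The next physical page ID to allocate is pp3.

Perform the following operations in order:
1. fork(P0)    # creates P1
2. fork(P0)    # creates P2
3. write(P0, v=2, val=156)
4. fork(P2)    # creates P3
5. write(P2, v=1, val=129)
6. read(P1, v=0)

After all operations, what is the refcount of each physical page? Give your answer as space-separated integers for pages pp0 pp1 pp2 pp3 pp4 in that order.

Answer: 4 3 3 1 1

Derivation:
Op 1: fork(P0) -> P1. 3 ppages; refcounts: pp0:2 pp1:2 pp2:2
Op 2: fork(P0) -> P2. 3 ppages; refcounts: pp0:3 pp1:3 pp2:3
Op 3: write(P0, v2, 156). refcount(pp2)=3>1 -> COPY to pp3. 4 ppages; refcounts: pp0:3 pp1:3 pp2:2 pp3:1
Op 4: fork(P2) -> P3. 4 ppages; refcounts: pp0:4 pp1:4 pp2:3 pp3:1
Op 5: write(P2, v1, 129). refcount(pp1)=4>1 -> COPY to pp4. 5 ppages; refcounts: pp0:4 pp1:3 pp2:3 pp3:1 pp4:1
Op 6: read(P1, v0) -> 40. No state change.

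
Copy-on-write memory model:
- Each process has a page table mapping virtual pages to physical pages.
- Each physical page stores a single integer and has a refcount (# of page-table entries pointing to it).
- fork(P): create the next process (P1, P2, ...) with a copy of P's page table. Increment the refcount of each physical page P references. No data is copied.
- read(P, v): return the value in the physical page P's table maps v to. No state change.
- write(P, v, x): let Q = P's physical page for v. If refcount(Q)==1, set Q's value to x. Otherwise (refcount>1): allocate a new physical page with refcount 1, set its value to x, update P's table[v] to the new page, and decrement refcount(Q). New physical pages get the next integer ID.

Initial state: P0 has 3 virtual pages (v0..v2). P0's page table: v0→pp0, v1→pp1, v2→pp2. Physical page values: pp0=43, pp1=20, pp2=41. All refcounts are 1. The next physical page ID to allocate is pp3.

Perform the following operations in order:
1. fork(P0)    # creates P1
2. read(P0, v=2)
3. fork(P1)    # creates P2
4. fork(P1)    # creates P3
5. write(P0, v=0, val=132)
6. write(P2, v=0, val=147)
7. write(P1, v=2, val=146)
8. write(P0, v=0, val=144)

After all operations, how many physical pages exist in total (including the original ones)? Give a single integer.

Op 1: fork(P0) -> P1. 3 ppages; refcounts: pp0:2 pp1:2 pp2:2
Op 2: read(P0, v2) -> 41. No state change.
Op 3: fork(P1) -> P2. 3 ppages; refcounts: pp0:3 pp1:3 pp2:3
Op 4: fork(P1) -> P3. 3 ppages; refcounts: pp0:4 pp1:4 pp2:4
Op 5: write(P0, v0, 132). refcount(pp0)=4>1 -> COPY to pp3. 4 ppages; refcounts: pp0:3 pp1:4 pp2:4 pp3:1
Op 6: write(P2, v0, 147). refcount(pp0)=3>1 -> COPY to pp4. 5 ppages; refcounts: pp0:2 pp1:4 pp2:4 pp3:1 pp4:1
Op 7: write(P1, v2, 146). refcount(pp2)=4>1 -> COPY to pp5. 6 ppages; refcounts: pp0:2 pp1:4 pp2:3 pp3:1 pp4:1 pp5:1
Op 8: write(P0, v0, 144). refcount(pp3)=1 -> write in place. 6 ppages; refcounts: pp0:2 pp1:4 pp2:3 pp3:1 pp4:1 pp5:1

Answer: 6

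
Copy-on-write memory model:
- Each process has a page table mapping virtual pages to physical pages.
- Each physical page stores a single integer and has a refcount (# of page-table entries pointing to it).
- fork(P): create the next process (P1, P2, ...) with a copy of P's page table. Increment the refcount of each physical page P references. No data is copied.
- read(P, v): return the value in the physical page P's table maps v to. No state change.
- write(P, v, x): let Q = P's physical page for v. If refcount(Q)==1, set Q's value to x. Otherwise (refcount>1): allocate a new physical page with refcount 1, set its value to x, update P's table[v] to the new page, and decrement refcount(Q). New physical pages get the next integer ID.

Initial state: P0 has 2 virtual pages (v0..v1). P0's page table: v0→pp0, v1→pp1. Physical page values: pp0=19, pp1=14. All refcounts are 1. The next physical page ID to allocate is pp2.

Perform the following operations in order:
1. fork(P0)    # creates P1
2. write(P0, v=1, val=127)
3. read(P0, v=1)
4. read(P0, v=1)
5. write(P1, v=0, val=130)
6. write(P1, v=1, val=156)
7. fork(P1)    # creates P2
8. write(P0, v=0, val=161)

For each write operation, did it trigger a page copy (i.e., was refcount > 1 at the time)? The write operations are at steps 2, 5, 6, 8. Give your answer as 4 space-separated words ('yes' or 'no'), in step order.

Op 1: fork(P0) -> P1. 2 ppages; refcounts: pp0:2 pp1:2
Op 2: write(P0, v1, 127). refcount(pp1)=2>1 -> COPY to pp2. 3 ppages; refcounts: pp0:2 pp1:1 pp2:1
Op 3: read(P0, v1) -> 127. No state change.
Op 4: read(P0, v1) -> 127. No state change.
Op 5: write(P1, v0, 130). refcount(pp0)=2>1 -> COPY to pp3. 4 ppages; refcounts: pp0:1 pp1:1 pp2:1 pp3:1
Op 6: write(P1, v1, 156). refcount(pp1)=1 -> write in place. 4 ppages; refcounts: pp0:1 pp1:1 pp2:1 pp3:1
Op 7: fork(P1) -> P2. 4 ppages; refcounts: pp0:1 pp1:2 pp2:1 pp3:2
Op 8: write(P0, v0, 161). refcount(pp0)=1 -> write in place. 4 ppages; refcounts: pp0:1 pp1:2 pp2:1 pp3:2

yes yes no no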